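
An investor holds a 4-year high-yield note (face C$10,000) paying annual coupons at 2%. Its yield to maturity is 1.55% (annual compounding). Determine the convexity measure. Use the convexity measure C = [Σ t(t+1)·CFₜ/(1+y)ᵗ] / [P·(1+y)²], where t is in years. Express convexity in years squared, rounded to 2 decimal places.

With y = 0.0155:
  t   CF        PV=CF/(1+0.0155)^t    t·PV        t(t+1)·PV
  1       200.00       196.9473       196.9473         393.8946
  2       200.00       193.9412       387.8825       1,163.6474
  3       200.00       190.9810       572.9431       2,291.7723
  4    10,200.00     9,591.3659    38,365.4637     191,827.3187
  Σ                 10,173.2355    39,523.2366     195,676.6330
P = 10,173.2355.
Convexity = Σ t(t+1)·PV / [P·(1+y)²] = 195,676.6330 / (10,173.2355 × 1.031240) = 18.65177.

18.65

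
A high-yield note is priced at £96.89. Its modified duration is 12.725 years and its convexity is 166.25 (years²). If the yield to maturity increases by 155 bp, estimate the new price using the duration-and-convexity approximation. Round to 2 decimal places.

£79.71

Duration effect: -D_mod·Δy = -12.725 × (+0.0155) = -0.1972375
Convexity effect: ½·C·(Δy)² = 0.5 × 166.25 × (0.0155)² = +0.01997078125
ΔP/P ≈ -0.1972375 + 0.01997078125 = -0.17726671875
New price ≈ 96.89 × (1 - 0.17726671875) = 79.7146276203125.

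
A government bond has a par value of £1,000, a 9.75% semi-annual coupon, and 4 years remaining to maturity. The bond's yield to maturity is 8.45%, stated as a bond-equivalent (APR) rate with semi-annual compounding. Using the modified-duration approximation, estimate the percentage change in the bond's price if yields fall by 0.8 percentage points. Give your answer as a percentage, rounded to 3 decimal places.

+2.626%

Periodic yield y = 0.04225. Modified duration first:
  t   CF        PV=CF/(1+0.04225)^t    t·PV
  1        48.75        46.7738        46.7738
  2        48.75        44.8777        89.7554
  3        48.75        43.0585       129.1755
  4        48.75        41.3130       165.2521
  5        48.75        39.6383       198.1915
  6        48.75        38.0315       228.1889
  7        48.75        36.4898       255.4285
  8     1,048.75       753.1765     6,025.4118
  Σ                  1,043.3591     7,138.1775
P = 1,043.3591; D_Mac = 6.84153 half-year periods = 3.42077 yrs; D_mod = 3.42077/(1+0.04225) = 3.28210 yrs.
ΔP/P ≈ -D_mod · Δy = -3.28210 × (-0.008) = +0.026257 = +2.6257%.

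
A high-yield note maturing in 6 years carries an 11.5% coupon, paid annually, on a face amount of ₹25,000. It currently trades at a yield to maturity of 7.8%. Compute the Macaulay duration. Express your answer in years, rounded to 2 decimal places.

4.76 years

Periodic yield y = 0.078. Discount each cash flow and weight by its year:
  t   CF        PV=CF/(1+0.078)^t    t·PV
  1     2,875.00     2,666.9759     2,666.9759
  2     2,875.00     2,474.0036     4,948.0072
  3     2,875.00     2,294.9941     6,884.9822
  4     2,875.00     2,128.9370     8,515.7479
  5     2,875.00     1,974.8952     9,874.4758
  6    27,875.00    17,762.4272   106,574.5632
  Σ                 29,302.2329   139,464.7522
Price P = Σ PV = 29,302.2329.
Macaulay duration = Σ(t·PV) / P = 139,464.7522 / 29,302.2329 = 4.75953 years.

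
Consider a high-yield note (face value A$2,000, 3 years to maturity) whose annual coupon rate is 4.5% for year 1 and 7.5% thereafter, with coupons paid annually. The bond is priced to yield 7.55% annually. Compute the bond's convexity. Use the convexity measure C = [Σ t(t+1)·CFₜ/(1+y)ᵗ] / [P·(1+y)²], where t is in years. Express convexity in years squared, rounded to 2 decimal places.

With y = 0.0755:
  t   CF        PV=CF/(1+0.0755)^t    t·PV        t(t+1)·PV
  1        90.00        83.6820        83.6820         167.3640
  2       150.00       129.6792       259.3585         778.0754
  3     2,150.00     1,728.2526     5,184.7578      20,739.0310
  Σ                  1,941.6138     5,527.7982      21,684.4705
P = 1,941.6138.
Convexity = Σ t(t+1)·PV / [P·(1+y)²] = 21,684.4705 / (1,941.6138 × 1.156700) = 9.65529.

9.66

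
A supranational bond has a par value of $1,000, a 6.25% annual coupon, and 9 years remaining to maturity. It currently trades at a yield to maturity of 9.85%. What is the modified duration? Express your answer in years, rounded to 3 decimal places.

6.269 years

Periodic yield y = 0.0985. First find Macaulay duration:
  t   CF        PV=CF/(1+0.0985)^t    t·PV
  1        62.50        56.8958        56.8958
  2        62.50        51.7941       103.5881
  3        62.50        47.1498       141.4494
  4        62.50        42.9220       171.6879
  5        62.50        39.0733       195.3663
  6        62.50        35.5697       213.4179
  7        62.50        32.3802       226.6614
  8        62.50        29.4767       235.8140
  9     1,062.50       456.1718     4,105.5458
  Σ                    791.4332     5,450.4266
P = 791.4332; Macaulay duration = 5,450.4266 / 791.4332 = 6.88678 years.
Modified duration = D_Mac / (1 + y) = 6.88678 / 1.0985 = 6.26926 years.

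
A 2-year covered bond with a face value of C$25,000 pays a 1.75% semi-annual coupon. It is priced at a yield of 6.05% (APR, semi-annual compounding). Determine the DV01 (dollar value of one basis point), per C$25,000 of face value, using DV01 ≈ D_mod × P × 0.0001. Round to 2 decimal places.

Periodic yield y = 0.03025.
  t   CF        PV=CF/(1+0.03025)^t    t·PV
  1       218.75       212.3271       212.3271
  2       218.75       206.0928       412.1856
  3       218.75       200.0415       600.1246
  4    25,218.75    22,384.7920    89,539.1681
  Σ                 23,003.2535    90,763.8054
P = 23,003.2535; D_Mac = 3.94569 half-year periods = 1.97285 yrs; D_mod = 1.91492 yrs.
DV01 ≈ 1.91492 × 23,003.2535 × 0.0001 = 4.404941.

C$4.40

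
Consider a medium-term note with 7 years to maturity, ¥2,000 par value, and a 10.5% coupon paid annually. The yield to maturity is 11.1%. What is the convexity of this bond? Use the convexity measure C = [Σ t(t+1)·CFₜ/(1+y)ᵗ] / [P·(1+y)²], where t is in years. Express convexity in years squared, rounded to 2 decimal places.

With y = 0.111:
  t   CF        PV=CF/(1+0.111)^t    t·PV        t(t+1)·PV
  1       210.00       189.0189       189.0189         378.0378
  2       210.00       170.1340       340.2681       1,020.8042
  3       210.00       153.1359       459.4078       1,837.6312
  4       210.00       137.8361       551.3445       2,756.7225
  5       210.00       124.0649       620.3246       3,721.9476
  6       210.00       111.6696       670.0176       4,690.1230
  7     2,210.00     1,057.7764     7,404.4346      59,235.4767
  Σ                  1,943.6359    10,234.8160      73,640.7430
P = 1,943.6359.
Convexity = Σ t(t+1)·PV / [P·(1+y)²] = 73,640.7430 / (1,943.6359 × 1.234321) = 30.69553.

30.70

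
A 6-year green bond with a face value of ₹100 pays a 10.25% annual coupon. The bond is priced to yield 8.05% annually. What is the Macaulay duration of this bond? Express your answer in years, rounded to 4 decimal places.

Periodic yield y = 0.0805. Discount each cash flow and weight by its year:
  t   CF        PV=CF/(1+0.0805)^t    t·PV
  1        10.25         9.4863         9.4863
  2        10.25         8.7796        17.5592
  3        10.25         8.1255        24.3765
  4        10.25         7.5201        30.0805
  5        10.25         6.9599        34.7993
  6       110.25        69.2835       415.7011
  Σ                    110.1549       532.0029
Price P = Σ PV = 110.1549.
Macaulay duration = Σ(t·PV) / P = 532.0029 / 110.1549 = 4.82959 years.

4.8296 years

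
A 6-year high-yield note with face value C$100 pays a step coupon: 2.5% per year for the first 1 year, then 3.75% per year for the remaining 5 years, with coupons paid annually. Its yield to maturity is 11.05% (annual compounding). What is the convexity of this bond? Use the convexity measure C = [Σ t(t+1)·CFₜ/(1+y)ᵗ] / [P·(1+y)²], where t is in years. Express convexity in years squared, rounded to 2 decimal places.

29.74

With y = 0.1105:
  t   CF        PV=CF/(1+0.1105)^t    t·PV        t(t+1)·PV
  1         2.50         2.2512         2.2512           4.5025
  2         3.75         3.0408         6.0817          18.2451
  3         3.75         2.7383         8.2148          32.8592
  4         3.75         2.4658         9.8632          49.3159
  5         3.75         2.2204        11.1022          66.6131
  6       103.75        55.3193       331.9158       2,323.4109
  Σ                     68.0359       369.4289       2,494.9466
P = 68.0359.
Convexity = Σ t(t+1)·PV / [P·(1+y)²] = 2,494.9466 / (68.0359 × 1.233210) = 29.73624.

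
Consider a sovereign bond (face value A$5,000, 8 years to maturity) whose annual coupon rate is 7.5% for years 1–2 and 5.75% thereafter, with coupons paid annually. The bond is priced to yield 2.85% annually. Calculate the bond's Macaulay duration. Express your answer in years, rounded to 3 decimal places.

6.627 years

Periodic yield y = 0.0285. Discount each cash flow and weight by its year:
  t   CF        PV=CF/(1+0.0285)^t    t·PV
  1       375.00       364.6087       364.6087
  2       375.00       354.5053       709.0105
  3       287.50       264.2561       792.7682
  4       287.50       256.9335     1,027.7338
  5       287.50       249.8138     1,249.0688
  6       287.50       242.8914     1,457.3482
  7       287.50       236.1608     1,653.1255
  8     5,287.50     4,222.9507    33,783.6057
  Σ                  6,192.1200    41,037.2693
Price P = Σ PV = 6,192.1200.
Macaulay duration = Σ(t·PV) / P = 41,037.2693 / 6,192.1200 = 6.62734 years.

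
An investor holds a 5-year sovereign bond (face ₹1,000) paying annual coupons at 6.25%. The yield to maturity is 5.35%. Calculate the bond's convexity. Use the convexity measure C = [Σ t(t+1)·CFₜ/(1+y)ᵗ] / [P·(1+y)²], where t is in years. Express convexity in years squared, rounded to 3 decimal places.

With y = 0.0535:
  t   CF        PV=CF/(1+0.0535)^t    t·PV        t(t+1)·PV
  1        62.50        59.3261        59.3261         118.6521
  2        62.50        56.3133       112.6266         337.8798
  3        62.50        53.4535       160.3606         641.4424
  4        62.50        50.7390       202.9560       1,014.7799
  5     1,062.50       818.7593     4,093.7964      24,562.7786
  Σ                  1,038.5912     4,629.0657      26,675.5327
P = 1,038.5912.
Convexity = Σ t(t+1)·PV / [P·(1+y)²] = 26,675.5327 / (1,038.5912 × 1.109862) = 23.14192.

23.142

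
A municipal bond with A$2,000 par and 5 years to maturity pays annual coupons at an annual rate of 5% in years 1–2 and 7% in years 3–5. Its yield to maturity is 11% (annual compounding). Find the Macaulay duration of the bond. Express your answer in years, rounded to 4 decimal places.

Periodic yield y = 0.11. Discount each cash flow and weight by its year:
  t   CF        PV=CF/(1+0.11)^t    t·PV
  1       100.00        90.0901        90.0901
  2       100.00        81.1622       162.3245
  3       140.00       102.3668       307.1004
  4       140.00        92.2223       368.8893
  5     2,140.00     1,269.9858     6,349.9292
  Σ                  1,635.8273     7,278.3335
Price P = Σ PV = 1,635.8273.
Macaulay duration = Σ(t·PV) / P = 7,278.3335 / 1,635.8273 = 4.44933 years.

4.4493 years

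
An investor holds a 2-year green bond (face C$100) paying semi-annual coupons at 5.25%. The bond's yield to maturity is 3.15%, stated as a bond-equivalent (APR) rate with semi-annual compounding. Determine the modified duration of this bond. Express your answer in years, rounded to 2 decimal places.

1.90 years

Periodic yield y = 0.01575. First find Macaulay duration:
  t   CF        PV=CF/(1+0.01575)^t    t·PV
  1        2.625         2.5843         2.5843
  2        2.625         2.5442         5.0885
  3        2.625         2.5048         7.5143
  4      102.625        96.4064       385.6256
  Σ                    104.0397       400.8127
P = 104.0397; Macaulay duration = 400.8127 / 104.0397 = 3.85250 half-year periods = 1.92625 years.
Modified duration = D_Mac / (1 + y) = 1.92625 / 1.01575 = 1.89638 years.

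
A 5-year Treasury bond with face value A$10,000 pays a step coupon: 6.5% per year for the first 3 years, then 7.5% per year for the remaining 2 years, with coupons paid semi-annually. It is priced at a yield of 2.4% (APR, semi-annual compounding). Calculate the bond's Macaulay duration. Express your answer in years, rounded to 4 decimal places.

4.4101 years

Periodic yield y = 0.012. Discount each cash flow and weight by its period:
  t   CF        PV=CF/(1+0.012)^t    t·PV
  1       325.00       321.1462       321.1462
  2       325.00       317.3382       634.6764
  3       325.00       313.5753       940.7259
  4       325.00       309.8570     1,239.4280
  5       325.00       306.1828     1,530.9140
  6       325.00       302.5522     1,815.3131
  7       375.00       344.9592     2,414.7141
  8       375.00       340.8687     2,726.9499
  9       375.00       336.8268     3,031.4413
  10   10,375.00     9,208.3746    92,083.7464
  Σ                 12,101.6811   106,739.0553
Price P = Σ PV = 12,101.6811.
Macaulay duration = Σ(t·PV) / P = 106,739.0553 / 12,101.6811 = 8.82018 half-year periods.
In years: 8.82018 / 2 = 4.41009 years.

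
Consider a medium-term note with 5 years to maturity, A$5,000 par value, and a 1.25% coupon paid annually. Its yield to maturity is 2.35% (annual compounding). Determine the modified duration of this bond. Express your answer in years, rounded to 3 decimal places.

Periodic yield y = 0.0235. First find Macaulay duration:
  t   CF        PV=CF/(1+0.0235)^t    t·PV
  1        62.50        61.0650        61.0650
  2        62.50        59.6629       119.3258
  3        62.50        58.2930       174.8790
  4        62.50        56.9546       227.8183
  5     5,062.50     4,507.3969    22,536.9845
  Σ                  4,743.3723    23,120.0726
P = 4,743.3723; Macaulay duration = 23,120.0726 / 4,743.3723 = 4.87418 years.
Modified duration = D_Mac / (1 + y) = 4.87418 / 1.0235 = 4.76227 years.

4.762 years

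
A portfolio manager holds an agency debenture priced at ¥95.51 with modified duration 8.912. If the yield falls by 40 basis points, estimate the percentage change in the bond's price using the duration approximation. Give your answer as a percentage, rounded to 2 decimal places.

+3.56%

Duration approximation: ΔP/P ≈ -D_mod · Δy = -8.912 × (-0.004) = +0.035648.
As a percentage: +3.5648%.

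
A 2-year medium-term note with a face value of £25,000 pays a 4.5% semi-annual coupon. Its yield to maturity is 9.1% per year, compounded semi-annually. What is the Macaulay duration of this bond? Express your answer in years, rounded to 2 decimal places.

1.93 years

Periodic yield y = 0.0455. Discount each cash flow and weight by its period:
  t   CF        PV=CF/(1+0.0455)^t    t·PV
  1       562.50       538.0201       538.0201
  2       562.50       514.6055     1,029.2111
  3       562.50       492.2100     1,476.6299
  4    25,562.50    21,394.7481    85,578.9922
  Σ                 22,939.5837    88,622.8533
Price P = Σ PV = 22,939.5837.
Macaulay duration = Σ(t·PV) / P = 88,622.8533 / 22,939.5837 = 3.86332 half-year periods.
In years: 3.86332 / 2 = 1.93166 years.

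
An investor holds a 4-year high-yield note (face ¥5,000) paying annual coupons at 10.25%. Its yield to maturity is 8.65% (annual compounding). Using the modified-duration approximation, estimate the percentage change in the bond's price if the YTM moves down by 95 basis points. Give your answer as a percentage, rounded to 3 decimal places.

+3.052%

Periodic yield y = 0.0865. Modified duration first:
  t   CF        PV=CF/(1+0.0865)^t    t·PV
  1       512.50       471.6981       471.6981
  2       512.50       434.1446       868.2892
  3       512.50       399.5809     1,198.7426
  4     5,512.50     3,955.7577    15,823.0307
  Σ                  5,261.1813    18,361.7606
P = 5,261.1813; D_Mac = 3.49005 yrs; D_mod = 3.49005/(1+0.0865) = 3.21219 yrs.
ΔP/P ≈ -D_mod · Δy = -3.21219 × (-0.0095) = +0.030516 = +3.0516%.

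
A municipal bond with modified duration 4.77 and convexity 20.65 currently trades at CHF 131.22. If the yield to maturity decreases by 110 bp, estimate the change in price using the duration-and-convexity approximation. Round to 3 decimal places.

+CHF 7.049

Duration effect: -D_mod·Δy = -4.77 × (-0.011) = +0.052470
Convexity effect: ½·C·(Δy)² = 0.5 × 20.65 × (-0.011)² = +0.001249325
ΔP/P ≈ +0.052470 + 0.001249325 = +0.053719325
ΔP ≈ 131.22 × (+0.053719325) = +7.0490498265.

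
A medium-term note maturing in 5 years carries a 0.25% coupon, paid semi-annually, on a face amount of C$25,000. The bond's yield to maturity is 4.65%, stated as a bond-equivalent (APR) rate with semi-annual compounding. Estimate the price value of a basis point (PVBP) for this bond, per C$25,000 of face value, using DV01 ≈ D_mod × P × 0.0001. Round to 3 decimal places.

Periodic yield y = 0.02325.
  t   CF        PV=CF/(1+0.02325)^t    t·PV
  1        31.25        30.5399        30.5399
  2        31.25        29.8460        59.6921
  3        31.25        29.1679        87.5036
  4        31.25        28.5051       114.0205
  5        31.25        27.8574       139.2872
  6        31.25        27.2245       163.3468
  7        31.25        26.6059       186.2412
  8        31.25        26.0014       208.0108
  9        31.25        25.4106       228.6950
  10   25,031.25    19,891.3841   198,913.8414
  Σ                 20,142.5428   200,131.1787
P = 20,142.5428; D_Mac = 9.93575 half-year periods = 4.96787 yrs; D_mod = 4.85499 yrs.
DV01 ≈ 4.85499 × 20,142.5428 × 0.0001 = 9.779193.

C$9.779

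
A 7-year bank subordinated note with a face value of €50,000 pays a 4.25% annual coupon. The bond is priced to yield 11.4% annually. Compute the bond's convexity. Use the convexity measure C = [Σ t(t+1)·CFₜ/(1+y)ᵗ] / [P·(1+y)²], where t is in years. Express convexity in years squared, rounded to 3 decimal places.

With y = 0.114:
  t   CF        PV=CF/(1+0.114)^t    t·PV        t(t+1)·PV
  1     2,125.00     1,907.5404     1,907.5404       3,815.0808
  2     2,125.00     1,712.3343     3,424.6686      10,274.0057
  3     2,125.00     1,537.1044     4,611.3132      18,445.2526
  4     2,125.00     1,379.8065     5,519.2258      27,596.1290
  5     2,125.00     1,238.6054     6,193.0272      37,158.1630
  6     2,125.00     1,111.8541     6,671.1244      46,697.8709
  7    52,125.00    24,482.1600   171,375.1201   1,371,000.9607
  Σ                 33,369.4050   199,702.0196   1,514,987.4627
P = 33,369.4050.
Convexity = Σ t(t+1)·PV / [P·(1+y)²] = 1,514,987.4627 / (33,369.4050 × 1.240996) = 36.58392.

36.584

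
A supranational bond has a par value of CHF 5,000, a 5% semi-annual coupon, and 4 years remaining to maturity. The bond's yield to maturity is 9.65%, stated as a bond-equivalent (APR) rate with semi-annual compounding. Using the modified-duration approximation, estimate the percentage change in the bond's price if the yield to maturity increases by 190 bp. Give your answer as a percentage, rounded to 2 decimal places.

Periodic yield y = 0.04825. Modified duration first:
  t   CF        PV=CF/(1+0.04825)^t    t·PV
  1       125.00       119.2464       119.2464
  2       125.00       113.7576       227.5151
  3       125.00       108.5214       325.5642
  4       125.00       103.5263       414.1050
  5       125.00        98.7610       493.8052
  6       125.00        94.2152       565.2910
  7       125.00        89.8785       629.1496
  8     5,125.00     3,515.4012    28,123.2099
  Σ                  4,243.3075    30,897.8864
P = 4,243.3075; D_Mac = 7.28156 half-year periods = 3.64078 yrs; D_mod = 3.64078/(1+0.04825) = 3.47320 yrs.
ΔP/P ≈ -D_mod · Δy = -3.47320 × (+0.019) = -0.065991 = -6.5991%.

-6.60%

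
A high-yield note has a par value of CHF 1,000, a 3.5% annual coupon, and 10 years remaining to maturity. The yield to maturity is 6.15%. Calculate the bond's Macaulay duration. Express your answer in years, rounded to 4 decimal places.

Periodic yield y = 0.0615. Discount each cash flow and weight by its year:
  t   CF        PV=CF/(1+0.0615)^t    t·PV
  1        35.00        32.9722        32.9722
  2        35.00        31.0619        62.1238
  3        35.00        29.2623        87.7868
  4        35.00        27.5669       110.2676
  5        35.00        25.9698       129.8488
  6        35.00        24.4652       146.7910
  7        35.00        23.0477       161.3341
  8        35.00        21.7124       173.6993
  9        35.00        20.4545       184.0902
  10    1,035.00       569.8235     5,698.2351
  Σ                    806.3363     6,787.1489
Price P = Σ PV = 806.3363.
Macaulay duration = Σ(t·PV) / P = 6,787.1489 / 806.3363 = 8.41727 years.

8.4173 years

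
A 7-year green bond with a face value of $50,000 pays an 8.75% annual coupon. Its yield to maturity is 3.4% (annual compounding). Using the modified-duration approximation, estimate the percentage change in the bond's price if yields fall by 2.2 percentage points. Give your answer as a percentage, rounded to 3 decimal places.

+12.198%

Periodic yield y = 0.034. Modified duration first:
  t   CF        PV=CF/(1+0.034)^t    t·PV
  1     4,375.00     4,231.1412     4,231.1412
  2     4,375.00     4,092.0128     8,184.0255
  3     4,375.00     3,957.4592    11,872.3775
  4     4,375.00     3,827.3299    15,309.3197
  5     4,375.00     3,701.4796    18,507.3981
  6     4,375.00     3,579.7675    21,478.6052
  7    54,375.00    43,028.4299   301,199.0090
  Σ                 66,417.6201   380,781.8763
P = 66,417.6201; D_Mac = 5.73315 yrs; D_mod = 5.73315/(1+0.034) = 5.54463 yrs.
ΔP/P ≈ -D_mod · Δy = -5.54463 × (-0.022) = +0.121982 = +12.1982%.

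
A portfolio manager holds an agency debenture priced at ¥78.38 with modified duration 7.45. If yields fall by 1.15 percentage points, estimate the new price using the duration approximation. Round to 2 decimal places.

¥85.10

Duration approximation: ΔP/P ≈ -D_mod · Δy = -7.45 × (-0.0115) = +0.085675.
New price ≈ 78.38 × (1 + 0.085675) = 85.0952065.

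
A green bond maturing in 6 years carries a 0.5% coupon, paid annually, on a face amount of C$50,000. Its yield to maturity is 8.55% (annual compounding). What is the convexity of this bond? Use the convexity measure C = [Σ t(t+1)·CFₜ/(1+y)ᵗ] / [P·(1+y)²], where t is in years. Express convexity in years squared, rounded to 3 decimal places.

With y = 0.0855:
  t   CF        PV=CF/(1+0.0855)^t    t·PV        t(t+1)·PV
  1       250.00       230.3086       230.3086         460.6172
  2       250.00       212.1682       424.3365       1,273.0094
  3       250.00       195.4567       586.3701       2,345.4802
  4       250.00       180.0614       720.2457       3,601.2286
  5       250.00       165.8788       829.3940       4,976.3638
  6    50,250.00    30,715.4653   184,292.7921   1,290,049.5445
  Σ                 31,699.3391   187,083.4469   1,302,706.2438
P = 31,699.3391.
Convexity = Σ t(t+1)·PV / [P·(1+y)²] = 1,302,706.2438 / (31,699.3391 × 1.178310) = 34.87680.

34.877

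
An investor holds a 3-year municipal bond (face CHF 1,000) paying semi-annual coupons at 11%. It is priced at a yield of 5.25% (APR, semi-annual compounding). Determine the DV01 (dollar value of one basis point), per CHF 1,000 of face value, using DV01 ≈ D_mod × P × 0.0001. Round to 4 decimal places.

CHF 0.3006

Periodic yield y = 0.02625.
  t   CF        PV=CF/(1+0.02625)^t    t·PV
  1        55.00        53.5932        53.5932
  2        55.00        52.2223       104.4447
  3        55.00        50.8866       152.6597
  4        55.00        49.5850       198.3399
  5        55.00        48.3167       241.5833
  6     1,055.00       903.0950     5,418.5700
  Σ                  1,157.6987     6,169.1907
P = 1,157.6987; D_Mac = 5.32884 half-year periods = 2.66442 yrs; D_mod = 2.59627 yrs.
DV01 ≈ 2.59627 × 1,157.6987 × 0.0001 = 0.300570.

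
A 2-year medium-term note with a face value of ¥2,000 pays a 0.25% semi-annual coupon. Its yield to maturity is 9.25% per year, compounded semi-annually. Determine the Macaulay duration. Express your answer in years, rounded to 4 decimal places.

Periodic yield y = 0.04625. Discount each cash flow and weight by its period:
  t   CF        PV=CF/(1+0.04625)^t    t·PV
  1         2.50         2.3895         2.3895
  2         2.50         2.2839         4.5677
  3         2.50         2.1829         6.5487
  4     2,002.50     1,671.2085     6,684.8341
  Σ                  1,678.0648     6,698.3400
Price P = Σ PV = 1,678.0648.
Macaulay duration = Σ(t·PV) / P = 6,698.3400 / 1,678.0648 = 3.99171 half-year periods.
In years: 3.99171 / 2 = 1.99585 years.

1.9959 years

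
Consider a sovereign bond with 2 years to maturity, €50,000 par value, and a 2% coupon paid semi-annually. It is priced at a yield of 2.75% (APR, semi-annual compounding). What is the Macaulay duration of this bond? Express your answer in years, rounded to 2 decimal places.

1.97 years

Periodic yield y = 0.01375. Discount each cash flow and weight by its period:
  t   CF        PV=CF/(1+0.01375)^t    t·PV
  1       500.00       493.2182       493.2182
  2       500.00       486.5285       973.0570
  3       500.00       479.9295     1,439.7884
  4    50,500.00    47,815.4128   191,261.6511
  Σ                 49,275.0890   194,167.7147
Price P = Σ PV = 49,275.0890.
Macaulay duration = Σ(t·PV) / P = 194,167.7147 / 49,275.0890 = 3.94048 half-year periods.
In years: 3.94048 / 2 = 1.97024 years.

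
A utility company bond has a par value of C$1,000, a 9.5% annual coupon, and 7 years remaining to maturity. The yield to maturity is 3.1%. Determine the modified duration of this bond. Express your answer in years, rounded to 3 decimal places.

5.512 years

Periodic yield y = 0.031. First find Macaulay duration:
  t   CF        PV=CF/(1+0.031)^t    t·PV
  1        95.00        92.1435        92.1435
  2        95.00        89.3730       178.7460
  3        95.00        86.6857       260.0572
  4        95.00        84.0793       336.3171
  5        95.00        81.5512       407.7559
  6        95.00        79.0991       474.5947
  7     1,095.00       884.3078     6,190.1547
  Σ                  1,397.2397     7,939.7691
P = 1,397.2397; Macaulay duration = 7,939.7691 / 1,397.2397 = 5.68247 years.
Modified duration = D_Mac / (1 + y) = 5.68247 / 1.031 = 5.51161 years.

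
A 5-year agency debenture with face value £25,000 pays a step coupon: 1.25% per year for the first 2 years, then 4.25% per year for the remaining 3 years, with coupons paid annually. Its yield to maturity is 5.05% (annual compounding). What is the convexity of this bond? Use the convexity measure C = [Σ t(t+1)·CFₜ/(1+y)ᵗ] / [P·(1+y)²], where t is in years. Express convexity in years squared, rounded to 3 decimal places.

With y = 0.0505:
  t   CF        PV=CF/(1+0.0505)^t    t·PV        t(t+1)·PV
  1       312.50       297.4774       297.4774         594.9548
  2       312.50       283.1770       566.3539       1,699.0617
  3     1,062.50       916.5175     2,749.5525      10,998.2102
  4     1,062.50       872.4584     3,489.8335      17,449.1673
  5    26,062.50    20,372.0995   101,860.4975     611,162.9849
  Σ                 22,741.7297   108,963.7148     641,904.3789
P = 22,741.7297.
Convexity = Σ t(t+1)·PV / [P·(1+y)²] = 641,904.3789 / (22,741.7297 × 1.103550) = 25.57730.

25.577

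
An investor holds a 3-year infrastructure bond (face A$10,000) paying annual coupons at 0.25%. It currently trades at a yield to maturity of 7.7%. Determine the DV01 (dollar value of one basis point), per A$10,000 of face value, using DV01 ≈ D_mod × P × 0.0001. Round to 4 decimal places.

Periodic yield y = 0.077.
  t   CF        PV=CF/(1+0.077)^t    t·PV
  1        25.00        23.2126        23.2126
  2        25.00        21.5530        43.1061
  3    10,025.00     8,024.8564    24,074.5693
  Σ                  8,069.6221    24,140.8880
P = 8,069.6221; D_Mac = 2.99158 yrs; D_mod = 2.77769 yrs.
DV01 ≈ 2.77769 × 8,069.6221 × 0.0001 = 2.241494.

A$2.2415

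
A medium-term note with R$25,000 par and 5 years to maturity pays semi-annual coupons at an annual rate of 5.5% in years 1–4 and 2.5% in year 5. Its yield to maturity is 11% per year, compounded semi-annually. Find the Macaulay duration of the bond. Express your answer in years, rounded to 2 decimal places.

Periodic yield y = 0.055. Discount each cash flow and weight by its period:
  t   CF        PV=CF/(1+0.055)^t    t·PV
  1       687.50       651.6588       651.6588
  2       687.50       617.6860     1,235.3721
  3       687.50       585.4844     1,756.4532
  4       687.50       554.9615     2,219.8460
  5       687.50       526.0299     2,630.1493
  6       687.50       498.6065     2,991.6391
  7       687.50       472.6128     3,308.2896
  8       687.50       447.9742     3,583.7938
  9       312.50       193.0091     1,737.0823
  10   25,312.50    14,818.7115   148,187.1154
  Σ                 19,366.7348   168,301.3996
Price P = Σ PV = 19,366.7348.
Macaulay duration = Σ(t·PV) / P = 168,301.3996 / 19,366.7348 = 8.69023 half-year periods.
In years: 8.69023 / 2 = 4.34512 years.

4.35 years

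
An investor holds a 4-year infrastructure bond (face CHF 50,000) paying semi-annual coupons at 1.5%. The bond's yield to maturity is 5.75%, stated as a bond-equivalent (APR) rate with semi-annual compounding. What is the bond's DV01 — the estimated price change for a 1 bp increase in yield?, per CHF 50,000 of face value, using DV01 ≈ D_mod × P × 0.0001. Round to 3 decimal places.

CHF 16.056

Periodic yield y = 0.02875.
  t   CF        PV=CF/(1+0.02875)^t    t·PV
  1       375.00       364.5200       364.5200
  2       375.00       354.3330       708.6660
  3       375.00       344.4306     1,033.2918
  4       375.00       334.8050     1,339.2198
  5       375.00       325.4483     1,627.2416
  6       375.00       316.3532     1,898.1190
  7       375.00       307.5122     2,152.5853
  8    50,375.00    40,154.6896   321,237.5170
  Σ                 42,502.0919   330,361.1604
P = 42,502.0919; D_Mac = 7.77282 half-year periods = 3.88641 yrs; D_mod = 3.77780 yrs.
DV01 ≈ 3.77780 × 42,502.0919 × 0.0001 = 16.056436.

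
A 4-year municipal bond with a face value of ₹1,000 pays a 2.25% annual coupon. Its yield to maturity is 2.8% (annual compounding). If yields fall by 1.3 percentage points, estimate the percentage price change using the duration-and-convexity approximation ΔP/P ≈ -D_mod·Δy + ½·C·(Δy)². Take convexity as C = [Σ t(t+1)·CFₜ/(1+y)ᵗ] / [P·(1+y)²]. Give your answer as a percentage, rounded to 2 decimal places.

+5.04%

With y = 0.028:
  t   CF        PV=CF/(1+0.028)^t    t·PV        t(t+1)·PV
  1        22.50        21.8872        21.8872          43.7743
  2        22.50        21.2910        42.5820         127.7461
  3        22.50        20.7111        62.1333         248.5332
  4     1,022.50       915.5685     3,662.2741      18,311.3707
  Σ                    979.4578     3,788.8766      18,731.4242
P = 979.4578; D_Mac = 3.86834 yrs; D_mod = 3.76298 yrs; C = 18.09668.
Duration effect: -3.76298 × (-0.013) = +0.048919
Convexity effect: 0.5 × 18.09668 × (-0.013)² = +0.0015292
ΔP/P ≈ +0.048919 + 0.0015292 = +0.050448 = +5.0448%.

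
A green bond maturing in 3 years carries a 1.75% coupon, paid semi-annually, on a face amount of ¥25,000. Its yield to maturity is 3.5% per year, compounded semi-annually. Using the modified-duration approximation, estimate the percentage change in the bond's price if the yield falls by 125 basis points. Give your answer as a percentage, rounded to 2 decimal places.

Periodic yield y = 0.0175. Modified duration first:
  t   CF        PV=CF/(1+0.0175)^t    t·PV
  1       218.75       214.9877       214.9877
  2       218.75       211.2901       422.5803
  3       218.75       207.6562       622.9685
  4       218.75       204.0847       816.3387
  5       218.75       200.5746     1,002.8731
  6    25,218.75    22,725.6885   136,354.1308
  Σ                 23,764.2818   139,433.8791
P = 23,764.2818; D_Mac = 5.86737 half-year periods = 2.93369 yrs; D_mod = 2.93369/(1+0.0175) = 2.88323 yrs.
ΔP/P ≈ -D_mod · Δy = -2.88323 × (-0.0125) = +0.036040 = +3.6040%.

+3.60%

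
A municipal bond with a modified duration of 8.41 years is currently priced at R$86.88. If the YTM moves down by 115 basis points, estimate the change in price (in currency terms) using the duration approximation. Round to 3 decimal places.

Duration approximation: ΔP/P ≈ -D_mod · Δy = -8.41 × (-0.0115) = +0.096715.
ΔP ≈ 86.88 × (+0.096715) = +8.4025992.

+R$8.403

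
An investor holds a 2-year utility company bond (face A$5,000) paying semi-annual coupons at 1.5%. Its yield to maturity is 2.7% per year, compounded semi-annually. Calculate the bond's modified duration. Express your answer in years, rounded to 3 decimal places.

1.951 years

Periodic yield y = 0.0135. First find Macaulay duration:
  t   CF        PV=CF/(1+0.0135)^t    t·PV
  1        37.50        37.0005        37.0005
  2        37.50        36.5076        73.0153
  3        37.50        36.0214       108.0641
  4     5,037.50     4,774.4137    19,097.6548
  Σ                  4,883.9432    19,315.7346
P = 4,883.9432; Macaulay duration = 19,315.7346 / 4,883.9432 = 3.95495 half-year periods = 1.97747 years.
Modified duration = D_Mac / (1 + y) = 1.97747 / 1.0135 = 1.95113 years.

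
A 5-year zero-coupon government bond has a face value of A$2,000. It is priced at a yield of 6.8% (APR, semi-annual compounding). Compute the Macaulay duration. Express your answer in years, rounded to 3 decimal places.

A zero-coupon bond has a single cash flow at maturity, so its Macaulay duration equals its maturity: 5 years.
(Equivalently: 10 semi-annual periods ÷ 2 = 5 years.)

5.000 years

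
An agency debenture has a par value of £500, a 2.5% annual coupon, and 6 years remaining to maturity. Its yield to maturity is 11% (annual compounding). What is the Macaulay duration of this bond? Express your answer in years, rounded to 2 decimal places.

Periodic yield y = 0.11. Discount each cash flow and weight by its year:
  t   CF        PV=CF/(1+0.11)^t    t·PV
  1        12.50        11.2613        11.2613
  2        12.50        10.1453        20.2906
  3        12.50         9.1399        27.4197
  4        12.50         8.2341        32.9365
  5        12.50         7.4181        37.0907
  6       512.50       274.0034     1,644.0206
  Σ                    320.2021     1,773.0193
Price P = Σ PV = 320.2021.
Macaulay duration = Σ(t·PV) / P = 1,773.0193 / 320.2021 = 5.53719 years.

5.54 years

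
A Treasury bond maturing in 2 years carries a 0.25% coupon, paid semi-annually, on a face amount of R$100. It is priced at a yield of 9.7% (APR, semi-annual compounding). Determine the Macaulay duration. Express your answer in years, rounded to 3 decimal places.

1.996 years

Periodic yield y = 0.0485. Discount each cash flow and weight by its period:
  t   CF        PV=CF/(1+0.0485)^t    t·PV
  1        0.125         0.1192         0.1192
  2        0.125         0.1137         0.2274
  3        0.125         0.1084         0.3253
  4      100.125        82.8455       331.3819
  Σ                     83.1868       332.0539
Price P = Σ PV = 83.1868.
Macaulay duration = Σ(t·PV) / P = 332.0539 / 83.1868 = 3.99166 half-year periods.
In years: 3.99166 / 2 = 1.99583 years.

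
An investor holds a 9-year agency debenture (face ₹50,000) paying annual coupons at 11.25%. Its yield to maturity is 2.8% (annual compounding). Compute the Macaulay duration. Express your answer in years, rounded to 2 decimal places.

6.78 years

Periodic yield y = 0.028. Discount each cash flow and weight by its year:
  t   CF        PV=CF/(1+0.028)^t    t·PV
  1     5,625.00     5,471.7899     5,471.7899
  2     5,625.00     5,322.7528    10,645.5056
  3     5,625.00     5,177.7751    15,533.3253
  4     5,625.00     5,036.7462    20,146.9848
  5     5,625.00     4,899.5586    24,497.7928
  6     5,625.00     4,766.1076    28,596.6453
  7     5,625.00     4,636.2914    32,454.0398
  8     5,625.00     4,510.0111    36,080.0887
  9    55,625.00    43,384.2398   390,458.1583
  Σ                 83,205.2724   563,884.3306
Price P = Σ PV = 83,205.2724.
Macaulay duration = Σ(t·PV) / P = 563,884.3306 / 83,205.2724 = 6.77703 years.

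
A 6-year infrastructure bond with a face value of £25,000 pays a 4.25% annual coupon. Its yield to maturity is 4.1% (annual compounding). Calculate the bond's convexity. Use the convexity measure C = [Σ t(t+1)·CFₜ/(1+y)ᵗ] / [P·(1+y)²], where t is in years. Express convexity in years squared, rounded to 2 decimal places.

With y = 0.041:
  t   CF        PV=CF/(1+0.041)^t    t·PV        t(t+1)·PV
  1     1,062.50     1,020.6532     1,020.6532       2,041.3064
  2     1,062.50       980.4546     1,960.9092       5,882.7275
  3     1,062.50       941.8392     2,825.5175      11,302.0701
  4     1,062.50       904.7446     3,618.9786      18,094.8929
  5     1,062.50       869.1111     4,345.5554      26,073.3327
  6    26,062.50    20,479.1391   122,874.8344     860,123.8410
  Σ                 25,195.9418   136,646.4484     923,518.1706
P = 25,195.9418.
Convexity = Σ t(t+1)·PV / [P·(1+y)²] = 923,518.1706 / (25,195.9418 × 1.083681) = 33.82310.

33.82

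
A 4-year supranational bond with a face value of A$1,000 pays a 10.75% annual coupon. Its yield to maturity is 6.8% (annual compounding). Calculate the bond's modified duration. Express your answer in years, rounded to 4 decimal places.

3.2677 years

Periodic yield y = 0.068. First find Macaulay duration:
  t   CF        PV=CF/(1+0.068)^t    t·PV
  1       107.50       100.6554       100.6554
  2       107.50        94.2467       188.4933
  3       107.50        88.2459       264.7378
  4     1,107.50       851.2531     3,405.0125
  Σ                  1,134.4012     3,958.8991
P = 1,134.4012; Macaulay duration = 3,958.8991 / 1,134.4012 = 3.48986 years.
Modified duration = D_Mac / (1 + y) = 3.48986 / 1.068 = 3.26766 years.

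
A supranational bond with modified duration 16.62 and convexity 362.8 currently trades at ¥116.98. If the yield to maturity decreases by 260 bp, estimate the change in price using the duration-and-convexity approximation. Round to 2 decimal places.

+¥64.89

Duration effect: -D_mod·Δy = -16.62 × (-0.026) = +0.432120
Convexity effect: ½·C·(Δy)² = 0.5 × 362.8 × (-0.026)² = +0.1226264
ΔP/P ≈ +0.432120 + 0.1226264 = +0.5547464
ΔP ≈ 116.98 × (+0.5547464) = +64.894233872.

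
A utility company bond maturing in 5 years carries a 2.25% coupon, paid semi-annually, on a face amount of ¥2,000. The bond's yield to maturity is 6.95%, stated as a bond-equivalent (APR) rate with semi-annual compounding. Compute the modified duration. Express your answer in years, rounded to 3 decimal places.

Periodic yield y = 0.03475. First find Macaulay duration:
  t   CF        PV=CF/(1+0.03475)^t    t·PV
  1        22.50        21.7444        21.7444
  2        22.50        21.0141        42.0283
  3        22.50        20.3084        60.9253
  4        22.50        19.6264        78.5056
  5        22.50        18.9673        94.8365
  6        22.50        18.3303       109.9819
  7        22.50        17.7147       124.0031
  8        22.50        17.1198       136.9585
  9        22.50        16.5449       148.9039
  10    2,022.50     1,437.2562    14,372.5616
  Σ                  1,608.6265    15,190.4491
P = 1,608.6265; Macaulay duration = 15,190.4491 / 1,608.6265 = 9.44312 half-year periods = 4.72156 years.
Modified duration = D_Mac / (1 + y) = 4.72156 / 1.03475 = 4.56299 years.

4.563 years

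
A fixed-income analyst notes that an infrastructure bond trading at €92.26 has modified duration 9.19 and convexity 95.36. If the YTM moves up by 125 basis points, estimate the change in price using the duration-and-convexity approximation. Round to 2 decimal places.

-€9.91

Duration effect: -D_mod·Δy = -9.19 × (+0.0125) = -0.114875
Convexity effect: ½·C·(Δy)² = 0.5 × 95.36 × (0.0125)² = +0.0074500
ΔP/P ≈ -0.114875 + 0.0074500 = -0.107425
ΔP ≈ 92.26 × (-0.107425) = -9.9110305.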